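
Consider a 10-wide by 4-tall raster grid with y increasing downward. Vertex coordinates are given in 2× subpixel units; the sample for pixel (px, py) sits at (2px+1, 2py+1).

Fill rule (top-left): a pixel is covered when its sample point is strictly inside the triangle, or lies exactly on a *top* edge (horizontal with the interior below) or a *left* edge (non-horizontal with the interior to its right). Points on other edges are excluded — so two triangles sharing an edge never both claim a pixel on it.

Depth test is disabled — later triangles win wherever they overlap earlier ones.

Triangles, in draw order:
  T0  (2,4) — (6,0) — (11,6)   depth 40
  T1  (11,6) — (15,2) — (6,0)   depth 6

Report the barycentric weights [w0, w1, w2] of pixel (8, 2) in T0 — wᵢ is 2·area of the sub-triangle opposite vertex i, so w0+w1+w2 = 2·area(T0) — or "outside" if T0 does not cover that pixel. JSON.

T0:
  2·area = 44
  edge (2, 4)→(6, 0): d=(4,-4) top-left  bias=+0
  edge (6, 0)→(11, 6): d=(5,6) right/bottom  bias=-1
  edge (11, 6)→(2, 4): d=(-9,-2) top-left  bias=+0
    (2,0)@(5, 1): e=[0,11,33] → X  [on edge]
    (3,0)@(7, 1): e=[8,-1,37] → .
    (1,1)@(3, 3): e=[0,33,11] → X  [on edge]
    (3,1)@(7, 3): e=[16,9,19] → X
    (4,1)@(9, 3): e=[24,-3,23] → .
    (0,2)@(1, 5): e=[0,55,-11] → .  [on edge]
    (1,2)@(3, 5): e=[8,43,-7] → .
    (2,2)@(5, 5): e=[16,31,-3] → .
    (3,2)@(7, 5): e=[24,19,1] → X
    (4,2)@(9, 5): e=[32,7,5] → X
    (5,2)@(11, 5): e=[40,-5,9] → .
    (3,3)@(7, 7): e=[32,29,-17] → .
  covered (6 px):
    . . X . . . . . . .
    . X X X . . . . . .
    . . . X X . . . . .
    . . . . . . . . . .
T1:
  2·area = 44  (B↔C swapped to make it positive)
  edge (11, 6)→(6, 0): d=(-5,-6) top-left  bias=+0
  edge (6, 0)→(15, 2): d=(9,2) right/bottom  bias=-1
  edge (15, 2)→(11, 6): d=(-4,4) right/bottom  bias=-1
    (3,0)@(7, 1): e=[1,7,36] → X
    (4,0)@(9, 1): e=[13,3,28] → X
    (5,0)@(11, 1): e=[25,-1,20] → .
    (3,1)@(7, 3): e=[-9,25,28] → .
    (4,1)@(9, 3): e=[3,21,20] → X
    (5,1)@(11, 3): e=[15,17,12] → X
    (6,1)@(13, 3): e=[27,13,4] → X
    (7,1)@(15, 3): e=[39,9,-4] → .
    (4,2)@(9, 5): e=[-7,39,12] → .
    (5,2)@(11, 5): e=[5,35,4] → X
    (6,2)@(13, 5): e=[17,31,-4] → .
    (5,3)@(11, 7): e=[-5,53,-4] → .
  covered (6 px):
    . . . X X . . . . .
    . . . . X X X . . .
    . . . . . X . . . .
    . . . . . . . . . .

Answer: "outside"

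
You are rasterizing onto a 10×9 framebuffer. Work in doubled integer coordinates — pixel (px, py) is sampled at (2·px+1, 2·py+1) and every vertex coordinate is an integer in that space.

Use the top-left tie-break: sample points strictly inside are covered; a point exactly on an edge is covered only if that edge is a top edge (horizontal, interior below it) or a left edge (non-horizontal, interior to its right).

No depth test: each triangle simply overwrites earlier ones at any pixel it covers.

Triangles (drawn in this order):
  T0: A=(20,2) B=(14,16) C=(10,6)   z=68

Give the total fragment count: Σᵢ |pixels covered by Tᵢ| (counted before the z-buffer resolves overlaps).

T0:
  2·area = 116
  edge (20, 2)→(14, 16): d=(-6,14) right/bottom  bias=-1
  edge (14, 16)→(10, 6): d=(-4,-10) top-left  bias=+0
  edge (10, 6)→(20, 2): d=(10,-4) top-left  bias=+0
    (9,1)@(19, 3): e=[8,102,6] → █
    (6,2)@(13, 5): e=[80,34,2] → █
    (7,2)@(15, 5): e=[52,54,10] → █
    (8,2)@(17, 5): e=[24,74,18] → █
    (9,2)@(19, 5): e=[-4,94,26] → ·
    (5,3)@(11, 7): e=[96,6,14] → █
    (9,3)@(19, 7): e=[-16,86,46] → ·
    (5,4)@(11, 9): e=[84,-2,34] → ·
    (6,4)@(13, 9): e=[56,18,42] → █
    (8,4)@(17, 9): e=[0,58,58] → ·  [on edge]
    (6,5)@(13, 11): e=[44,10,62] → █
    (8,5)@(17, 11): e=[-12,50,78] → ·
  covered (14 px):
    · · · · · · · · · ·
    · · · · · · · · · █
    · · · · · · █ █ █ ·
    · · · · · █ █ █ █ ·
    · · · · · · █ █ · ·
    · · · · · · █ █ · ·
    · · · · · · █ █ · ·
    · · · · · · · · · ·
    · · · · · · · · · ·

Result: 14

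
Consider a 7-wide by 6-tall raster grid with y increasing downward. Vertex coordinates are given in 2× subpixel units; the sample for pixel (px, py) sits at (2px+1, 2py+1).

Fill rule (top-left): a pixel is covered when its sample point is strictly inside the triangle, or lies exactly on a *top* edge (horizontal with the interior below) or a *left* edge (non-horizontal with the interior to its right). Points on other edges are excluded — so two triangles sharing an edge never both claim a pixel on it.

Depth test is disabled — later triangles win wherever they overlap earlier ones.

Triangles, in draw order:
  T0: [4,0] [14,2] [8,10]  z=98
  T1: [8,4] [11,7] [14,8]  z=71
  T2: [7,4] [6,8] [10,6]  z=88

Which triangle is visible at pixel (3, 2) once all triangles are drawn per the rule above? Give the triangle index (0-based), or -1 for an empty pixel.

T0:
  2·area = 92
  edge (4, 0)→(14, 2): d=(10,2) right/bottom  bias=-1
  edge (14, 2)→(8, 10): d=(-6,8) right/bottom  bias=-1
  edge (8, 10)→(4, 0): d=(-4,-10) top-left  bias=+0
    (2,0)@(5, 1): e=[8,78,6] → █
    (3,0)@(7, 1): e=[4,62,26] → █
    (4,0)@(9, 1): e=[0,46,46] → ·  [on edge]
    (2,1)@(5, 3): e=[28,66,-2] → ·
    (3,1)@(7, 3): e=[24,50,18] → █
    (4,1)@(9, 3): e=[20,34,38] → █
    (5,1)@(11, 3): e=[16,18,58] → █
    (6,1)@(13, 3): e=[12,2,78] → █
    (3,2)@(7, 5): e=[44,38,10] → █
    (6,2)@(13, 5): e=[32,-10,70] → ·
    (3,3)@(7, 7): e=[64,26,2] → █
    (5,3)@(11, 7): e=[56,-6,42] → ·
  covered (11 px):
    · · █ █ · · ·
    · · · █ █ █ █
    · · · █ █ █ ·
    · · · █ █ · ·
    · · · · · · ·
    · · · · · · ·
T1:
  2·area = 6  (B↔C swapped to make it positive)
  edge (8, 4)→(14, 8): d=(6,4) right/bottom  bias=-1
  edge (14, 8)→(11, 7): d=(-3,-1) top-left  bias=+0
  edge (11, 7)→(8, 4): d=(-3,-3) top-left  bias=+0
    (2,0)@(5, 1): e=[-6,12,0] → ·  [on edge]
    (3,1)@(7, 3): e=[-2,8,0] → ·  [on edge]
    (2,2)@(5, 5): e=[18,0,-12] → ·  [on edge]
    (4,2)@(9, 5): e=[2,4,0] → █  [on edge]
    (5,2)@(11, 5): e=[-6,6,6] → ·
    (4,3)@(9, 7): e=[14,-2,-6] → ·
    (5,3)@(11, 7): e=[6,0,0] → █  [on edge]
    (6,3)@(13, 7): e=[-2,2,6] → ·
    (5,4)@(11, 9): e=[18,-6,-6] → ·
    (6,4)@(13, 9): e=[10,-4,0] → ·  [on edge]
  covered (2 px):
    · · · · · · ·
    · · · · · · ·
    · · · · █ · ·
    · · · · · █ ·
    · · · · · · ·
    · · · · · · ·
T2:
  2·area = 14  (B↔C swapped to make it positive)
  edge (7, 4)→(10, 6): d=(3,2) right/bottom  bias=-1
  edge (10, 6)→(6, 8): d=(-4,2) right/bottom  bias=-1
  edge (6, 8)→(7, 4): d=(1,-4) top-left  bias=+0
    (3,2)@(7, 5): e=[3,10,1] → █
    (4,2)@(9, 5): e=[-1,6,9] → ·
    (3,3)@(7, 7): e=[9,2,3] → █
    (4,3)@(9, 7): e=[5,-2,11] → ·
    (3,4)@(7, 9): e=[15,-6,5] → ·
  covered (2 px):
    · · · · · · ·
    · · · · · · ·
    · · · █ · · ·
    · · · █ · · ·
    · · · · · · ·
    · · · · · · ·

Z-buffer (winner per pixel, '.' = empty):
  . . 0 0 . . .
  . . . 0 0 0 0
  . . . 2 1 0 .
  . . . 2 0 1 .
  . . . . . . .
  . . . . . . .

Final: 2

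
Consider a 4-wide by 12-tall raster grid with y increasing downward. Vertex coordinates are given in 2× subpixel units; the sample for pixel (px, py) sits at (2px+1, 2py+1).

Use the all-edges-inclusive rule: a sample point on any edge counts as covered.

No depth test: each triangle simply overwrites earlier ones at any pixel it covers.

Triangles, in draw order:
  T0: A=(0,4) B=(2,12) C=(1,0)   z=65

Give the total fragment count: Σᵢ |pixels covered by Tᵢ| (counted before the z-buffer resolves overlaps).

T0:
  2·area = 16  (B↔C swapped to make it positive)
  edge (0, 4)→(1, 0): d=(1,-4) inclusive
  edge (1, 0)→(2, 12): d=(1,12) inclusive
  edge (2, 12)→(0, 4): d=(-2,-8) inclusive
    (0,0)@(1, 1): e=[1,1,14] → █
    (1,0)@(3, 1): e=[9,-23,30] → ·
    (0,1)@(1, 3): e=[3,3,10] → █
    (1,1)@(3, 3): e=[11,-21,26] → ·
    (0,2)@(1, 5): e=[5,5,6] → █
    (1,2)@(3, 5): e=[13,-19,22] → ·
    (0,3)@(1, 7): e=[7,7,2] → █
    (1,3)@(3, 7): e=[15,-17,18] → ·
    (0,4)@(1, 9): e=[9,9,-2] → ·
  covered (4 px):
    █ · · ·
    █ · · ·
    █ · · ·
    █ · · ·
    · · · ·
    · · · ·
    · · · ·
    · · · ·
    · · · ·
    · · · ·
    · · · ·
    · · · ·

Result: 4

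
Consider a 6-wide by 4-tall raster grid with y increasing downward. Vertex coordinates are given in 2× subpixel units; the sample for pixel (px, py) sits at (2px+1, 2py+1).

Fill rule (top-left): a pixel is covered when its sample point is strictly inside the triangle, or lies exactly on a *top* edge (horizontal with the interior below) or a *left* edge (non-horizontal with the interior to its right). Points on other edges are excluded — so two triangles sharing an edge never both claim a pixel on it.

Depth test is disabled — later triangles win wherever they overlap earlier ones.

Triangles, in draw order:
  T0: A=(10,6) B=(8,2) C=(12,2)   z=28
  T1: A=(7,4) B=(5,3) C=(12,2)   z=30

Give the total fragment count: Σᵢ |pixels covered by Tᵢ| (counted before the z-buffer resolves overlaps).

T0:
  2·area = 16
  edge (10, 6)→(8, 2): d=(-2,-4) top-left  bias=+0
  edge (8, 2)→(12, 2): d=(4,0) top-left  bias=+0
  edge (12, 2)→(10, 6): d=(-2,4) right/bottom  bias=-1
    (4,1)@(9, 3): e=[2,4,10] → X
    (5,1)@(11, 3): e=[10,4,2] → X
    (4,2)@(9, 5): e=[-2,12,6] → .
    (5,2)@(11, 5): e=[6,12,-2] → .
  covered (2 px):
    . . . . . .
    . . . . X X
    . . . . . .
    . . . . . .
T1:
  2·area = 9
  edge (7, 4)→(5, 3): d=(-2,-1) top-left  bias=+0
  edge (5, 3)→(12, 2): d=(7,-1) top-left  bias=+0
  edge (12, 2)→(7, 4): d=(-5,2) right/bottom  bias=-1
    (0,0)@(1, 1): e=[0,-18,27] → .  [on edge]
    (2,1)@(5, 3): e=[0,0,9] → X  [on edge]
    (3,1)@(7, 3): e=[2,2,5] → X
    (4,1)@(9, 3): e=[4,4,1] → X
    (5,1)@(11, 3): e=[6,6,-3] → .
    (2,2)@(5, 5): e=[-4,14,-1] → .
    (3,2)@(7, 5): e=[-2,16,-5] → .
    (4,2)@(9, 5): e=[0,18,-9] → .  [on edge]
  covered (3 px):
    . . . . . .
    . . X X X .
    . . . . . .
    . . . . . .

Answer: 5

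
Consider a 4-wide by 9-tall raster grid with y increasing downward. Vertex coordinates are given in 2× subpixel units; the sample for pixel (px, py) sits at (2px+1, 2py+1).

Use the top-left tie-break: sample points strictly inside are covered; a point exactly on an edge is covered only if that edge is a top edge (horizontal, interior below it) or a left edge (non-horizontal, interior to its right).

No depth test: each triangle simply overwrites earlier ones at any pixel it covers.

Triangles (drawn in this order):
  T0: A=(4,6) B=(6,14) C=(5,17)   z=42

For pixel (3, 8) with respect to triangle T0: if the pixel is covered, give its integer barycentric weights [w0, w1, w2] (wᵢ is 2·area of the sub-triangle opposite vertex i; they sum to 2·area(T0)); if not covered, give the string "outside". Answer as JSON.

T0:
  2·area = 14
  edge (4, 6)→(6, 14): d=(2,8) right/bottom  bias=-1
  edge (6, 14)→(5, 17): d=(-1,3) right/bottom  bias=-1
  edge (5, 17)→(4, 6): d=(-1,-11) top-left  bias=+0
    (2,5)@(5, 11): e=[2,6,6] → X
    (3,5)@(7, 11): e=[-14,0,28] → .  [on edge]
    (2,6)@(5, 13): e=[6,4,4] → X
    (3,6)@(7, 13): e=[-10,-2,26] → .
    (2,7)@(5, 15): e=[10,2,2] → X
    (3,7)@(7, 15): e=[-6,-4,24] → .
    (2,8)@(5, 17): e=[14,0,0] → .  [on edge]
  covered (3 px):
    . . . .
    . . . .
    . . . .
    . . . .
    . . . .
    . . X .
    . . X .
    . . X .
    . . . .

Final: "outside"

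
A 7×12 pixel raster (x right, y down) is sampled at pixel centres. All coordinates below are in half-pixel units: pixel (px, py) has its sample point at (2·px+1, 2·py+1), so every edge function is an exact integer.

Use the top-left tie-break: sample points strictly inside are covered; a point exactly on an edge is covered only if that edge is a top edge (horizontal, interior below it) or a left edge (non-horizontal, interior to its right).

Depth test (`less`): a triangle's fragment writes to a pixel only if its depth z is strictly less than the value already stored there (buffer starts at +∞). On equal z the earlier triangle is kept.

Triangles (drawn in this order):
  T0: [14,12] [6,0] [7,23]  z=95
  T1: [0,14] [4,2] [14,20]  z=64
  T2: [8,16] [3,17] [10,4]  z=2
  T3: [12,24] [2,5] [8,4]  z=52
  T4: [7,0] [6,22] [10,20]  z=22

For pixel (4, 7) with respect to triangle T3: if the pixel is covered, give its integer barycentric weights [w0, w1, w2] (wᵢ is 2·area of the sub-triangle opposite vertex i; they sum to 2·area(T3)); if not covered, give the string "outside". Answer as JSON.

T0:
  2·area = 172  (B↔C swapped to make it positive)
  edge (14, 12)→(7, 23): d=(-7,11) right/bottom  bias=-1
  edge (7, 23)→(6, 0): d=(-1,-23) top-left  bias=+0
  edge (6, 0)→(14, 12): d=(8,12) right/bottom  bias=-1
    (3,1)@(7, 3): e=[140,20,12] → X
    (4,1)@(9, 3): e=[118,66,-12] → .
    (3,2)@(7, 5): e=[126,18,28] → X
    (4,2)@(9, 5): e=[104,64,4] → X
    (5,2)@(11, 5): e=[82,110,-20] → .
    (3,3)@(7, 7): e=[112,16,44] → X
    (5,3)@(11, 7): e=[68,108,-4] → .
    (3,4)@(7, 9): e=[98,14,60] → X
    (5,4)@(11, 9): e=[54,106,12] → X
    (6,4)@(13, 9): e=[32,152,-12] → .
    (3,5)@(7, 11): e=[84,12,76] → X
    (6,5)@(13, 11): e=[18,150,4] → X
    (3,11)@(7, 23): e=[0,0,172] → .  [on edge]
  covered (24 px):
    . . . . . . .
    . . . X . . .
    . . . X X . .
    . . . X X . .
    . . . X X X .
    . . . X X X X
    . . . X X X X
    . . . X X X .
    . . . X X . .
    . . . X X . .
    . . . X . . .
    . . . . . . .
T1:
  2·area = 192
  edge (0, 14)→(4, 2): d=(4,-12) top-left  bias=+0
  edge (4, 2)→(14, 20): d=(10,18) right/bottom  bias=-1
  edge (14, 20)→(0, 14): d=(-14,-6) top-left  bias=+0
    (1,2)@(3, 5): e=[0,48,144] → X  [on edge]
    (2,2)@(5, 5): e=[24,12,156] → X
    (3,2)@(7, 5): e=[48,-24,168] → .
    (1,3)@(3, 7): e=[8,68,116] → X
    (3,3)@(7, 7): e=[56,-4,140] → .
    (1,4)@(3, 9): e=[16,88,88] → X
    (3,4)@(7, 9): e=[64,16,112] → X
    (4,4)@(9, 9): e=[88,-20,124] → .
    (0,5)@(1, 11): e=[0,144,48] → X  [on edge]
    (4,5)@(9, 11): e=[96,0,96] → .  [on edge]
    (0,6)@(1, 13): e=[8,164,20] → X
    (4,6)@(9, 13): e=[104,20,68] → X
    (3,8)@(7, 17): e=[96,96,0] → X  [on edge]
  covered (25 px):
    . . . . . . .
    . . . . . . .
    . X X . . . .
    . X X . . . .
    . X X X . . .
    X X X X . . .
    X X X X X . .
    . X X X X X .
    . . . X X X .
    . . . . . . X
    . . . . . . .
    . . . . . . .
T2:
  2·area = 58
  edge (8, 16)→(3, 17): d=(-5,1) right/bottom  bias=-1
  edge (3, 17)→(10, 4): d=(7,-13) top-left  bias=+0
  edge (10, 4)→(8, 16): d=(-2,12) right/bottom  bias=-1
    (4,3)@(9, 7): e=[44,8,6] → X
    (5,3)@(11, 7): e=[42,34,-18] → .
    (4,4)@(9, 9): e=[34,22,2] → X
    (5,4)@(11, 9): e=[32,48,-22] → .
    (3,5)@(7, 11): e=[26,10,22] → X
    (4,5)@(9, 11): e=[24,36,-2] → .
    (3,6)@(7, 13): e=[16,24,18] → X
    (4,6)@(9, 13): e=[14,50,-6] → .
    (2,7)@(5, 15): e=[8,12,38] → X
    (4,7)@(9, 15): e=[4,64,-10] → .
    (6,7)@(13, 15): e=[0,116,-58] → .  [on edge]
    (1,8)@(3, 17): e=[0,0,58] → .  [on edge]
  covered (6 px):
    . . . . . . .
    . . . . . . .
    . . . . . . .
    . . . . X . .
    . . . . X . .
    . . . X . . .
    . . . X . . .
    . . X X . . .
    . . . . . . .
    . . . . . . .
    . . . . . . .
    . . . . . . .
T3:
  2·area = 124
  edge (12, 24)→(2, 5): d=(-10,-19) top-left  bias=+0
  edge (2, 5)→(8, 4): d=(6,-1) top-left  bias=+0
  edge (8, 4)→(12, 24): d=(4,20) right/bottom  bias=-1
    (1,2)@(3, 5): e=[19,1,104] → X
    (2,2)@(5, 5): e=[57,3,64] → X
    (3,2)@(7, 5): e=[95,5,24] → X
    (4,2)@(9, 5): e=[133,7,-16] → .
    (1,3)@(3, 7): e=[-1,13,112] → .
    (2,3)@(5, 7): e=[37,15,72] → X
    (4,3)@(9, 7): e=[113,19,-8] → .
    (2,4)@(5, 9): e=[17,27,80] → X
    (4,4)@(9, 9): e=[93,31,0] → .  [on edge]
    (2,5)@(5, 11): e=[-3,39,88] → .
    (3,5)@(7, 11): e=[35,41,48] → X
    (4,5)@(9, 11): e=[73,43,8] → X
    (5,9)@(11, 19): e=[31,93,0] → .  [on edge]
  covered (14 px):
    . . . . . . .
    . . . . . . .
    . X X X . . .
    . . X X . . .
    . . X X . . .
    . . . X X . .
    . . . X X . .
    . . . . X . .
    . . . . X . .
    . . . . . . .
    . . . . . X .
    . . . . . . .
T4:
  2·area = 86  (B↔C swapped to make it positive)
  edge (7, 0)→(10, 20): d=(3,20) right/bottom  bias=-1
  edge (10, 20)→(6, 22): d=(-4,2) right/bottom  bias=-1
  edge (6, 22)→(7, 0): d=(1,-22) top-left  bias=+0
    (3,0)@(7, 1): e=[3,82,1] → X
    (4,0)@(9, 1): e=[-37,78,45] → .
    (3,1)@(7, 3): e=[9,74,3] → X
    (4,1)@(9, 3): e=[-31,70,47] → .
    (3,2)@(7, 5): e=[15,66,5] → X
    (4,2)@(9, 5): e=[-25,62,49] → .
    (3,3)@(7, 7): e=[21,58,7] → X
    (4,3)@(9, 7): e=[-19,54,51] → .
    (3,4)@(7, 9): e=[27,50,9] → X
    (4,4)@(9, 9): e=[-13,46,53] → .
    (3,5)@(7, 11): e=[33,42,11] → X
    (4,5)@(9, 11): e=[-7,38,55] → .
  covered (14 px):
    . . . X . . .
    . . . X . . .
    . . . X . . .
    . . . X . . .
    . . . X . . .
    . . . X . . .
    . . . X . . .
    . . . X X . .
    . . . X X . .
    . . . X X . .
    . . . X . . .
    . . . . . . .

Result: [67,24,33]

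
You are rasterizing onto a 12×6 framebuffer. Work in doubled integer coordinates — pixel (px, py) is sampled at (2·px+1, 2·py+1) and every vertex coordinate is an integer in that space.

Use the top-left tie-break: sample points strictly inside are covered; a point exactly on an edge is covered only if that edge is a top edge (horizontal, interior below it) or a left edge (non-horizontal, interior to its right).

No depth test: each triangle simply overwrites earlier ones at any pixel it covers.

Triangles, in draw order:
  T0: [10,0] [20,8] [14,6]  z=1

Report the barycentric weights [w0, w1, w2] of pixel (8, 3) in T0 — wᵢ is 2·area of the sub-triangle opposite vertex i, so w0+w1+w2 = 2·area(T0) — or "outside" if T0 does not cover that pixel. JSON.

T0:
  2·area = 28
  edge (10, 0)→(20, 8): d=(10,8) right/bottom  bias=-1
  edge (20, 8)→(14, 6): d=(-6,-2) top-left  bias=+0
  edge (14, 6)→(10, 0): d=(-4,-6) top-left  bias=+0
    (5,0)@(11, 1): e=[2,24,2] → █
    (6,0)@(13, 1): e=[-14,28,14] → ·
    (2,1)@(5, 3): e=[70,0,-42] → ·  [on edge]
    (5,1)@(11, 3): e=[22,12,-6] → ·
    (6,1)@(13, 3): e=[6,16,6] → █
    (7,1)@(15, 3): e=[-10,20,18] → ·
    (5,2)@(11, 5): e=[42,0,-14] → ·  [on edge]
    (6,2)@(13, 5): e=[26,4,-2] → ·
    (7,2)@(15, 5): e=[10,8,10] → █
    (8,2)@(17, 5): e=[-6,12,22] → ·
    (7,3)@(15, 7): e=[30,-4,2] → ·
    (8,3)@(17, 7): e=[14,0,14] → █  [on edge]
    (11,4)@(23, 9): e=[-14,0,42] → ·  [on edge]
  covered (4 px):
    · · · · · █ · · · · · ·
    · · · · · · █ · · · · ·
    · · · · · · · █ · · · ·
    · · · · · · · · █ · · ·
    · · · · · · · · · · · ·
    · · · · · · · · · · · ·

Answer: [0,14,14]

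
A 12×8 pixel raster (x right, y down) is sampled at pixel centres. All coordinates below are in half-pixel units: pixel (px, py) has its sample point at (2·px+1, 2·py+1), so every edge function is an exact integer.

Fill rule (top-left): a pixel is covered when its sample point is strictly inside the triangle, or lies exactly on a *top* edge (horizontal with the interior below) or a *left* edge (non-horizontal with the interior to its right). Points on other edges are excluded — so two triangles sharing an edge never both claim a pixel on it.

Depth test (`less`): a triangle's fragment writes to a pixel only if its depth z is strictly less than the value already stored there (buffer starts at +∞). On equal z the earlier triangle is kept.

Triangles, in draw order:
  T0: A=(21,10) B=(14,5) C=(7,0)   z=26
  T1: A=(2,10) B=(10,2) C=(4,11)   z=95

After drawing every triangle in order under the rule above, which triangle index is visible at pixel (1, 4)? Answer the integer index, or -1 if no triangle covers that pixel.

T0:
  degenerate (2·area = 0) — covers nothing
T1:
  2·area = 24
  edge (2, 10)→(10, 2): d=(8,-8) top-left  bias=+0
  edge (10, 2)→(4, 11): d=(-6,9) right/bottom  bias=-1
  edge (4, 11)→(2, 10): d=(-2,-1) top-left  bias=+0
    (5,0)@(11, 1): e=[0,-3,27] → ·  [on edge]
    (4,1)@(9, 3): e=[0,3,21] → █  [on edge]
    (5,1)@(11, 3): e=[16,-15,23] → ·
    (3,2)@(7, 5): e=[0,9,15] → █  [on edge]
    (4,2)@(9, 5): e=[16,-9,17] → ·
    (2,3)@(5, 7): e=[0,15,9] → █  [on edge]
    (3,3)@(7, 7): e=[16,-3,11] → ·
    (1,4)@(3, 9): e=[0,21,3] → █  [on edge]
    (3,4)@(7, 9): e=[32,-15,7] → ·
    (0,5)@(1, 11): e=[0,27,-3] → ·  [on edge]
    (1,5)@(3, 11): e=[16,9,-1] → ·
    (2,5)@(5, 11): e=[32,-9,1] → ·
  covered (5 px):
    · · · · · · · · · · · ·
    · · · · █ · · · · · · ·
    · · · █ · · · · · · · ·
    · · █ · · · · · · · · ·
    · █ █ · · · · · · · · ·
    · · · · · · · · · · · ·
    · · · · · · · · · · · ·
    · · · · · · · · · · · ·

Z-buffer (winner per pixel, '.' = empty):
  . . . . . . . . . . . .
  . . . . 1 . . . . . . .
  . . . 1 . . . . . . . .
  . . 1 . . . . . . . . .
  . 1 1 . . . . . . . . .
  . . . . . . . . . . . .
  . . . . . . . . . . . .
  . . . . . . . . . . . .

Answer: 1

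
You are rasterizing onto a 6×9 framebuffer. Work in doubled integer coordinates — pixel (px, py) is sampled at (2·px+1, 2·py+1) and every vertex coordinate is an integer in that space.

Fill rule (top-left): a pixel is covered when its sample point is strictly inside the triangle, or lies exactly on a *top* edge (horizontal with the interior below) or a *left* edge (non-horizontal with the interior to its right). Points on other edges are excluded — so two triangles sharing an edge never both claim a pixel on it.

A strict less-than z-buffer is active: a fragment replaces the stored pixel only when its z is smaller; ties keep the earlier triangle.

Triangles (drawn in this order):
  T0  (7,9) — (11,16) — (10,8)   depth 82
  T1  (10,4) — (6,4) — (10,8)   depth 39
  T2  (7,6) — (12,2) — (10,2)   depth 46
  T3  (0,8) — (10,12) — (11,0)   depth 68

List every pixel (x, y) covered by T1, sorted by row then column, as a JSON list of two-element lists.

T0:
  2·area = 25  (B↔C swapped to make it positive)
  edge (7, 9)→(10, 8): d=(3,-1) top-left  bias=+0
  edge (10, 8)→(11, 16): d=(1,8) right/bottom  bias=-1
  edge (11, 16)→(7, 9): d=(-4,-7) top-left  bias=+0
    (3,4)@(7, 9): e=[0,25,0] → #  [on edge]
    (4,4)@(9, 9): e=[2,9,14] → #
    (5,4)@(11, 9): e=[4,-7,28] → ·
    (0,5)@(1, 11): e=[0,75,-50] → ·  [on edge]
    (3,5)@(7, 11): e=[6,27,-8] → ·
    (4,5)@(9, 11): e=[8,11,6] → #
    (5,5)@(11, 11): e=[10,-5,20] → ·
    (4,6)@(9, 13): e=[14,13,-2] → ·
  covered (3 px):
    · · · · · ·
    · · · · · ·
    · · · · · ·
    · · · · · ·
    · · · # # ·
    · · · · # ·
    · · · · · ·
    · · · · · ·
    · · · · · ·
T1:
  2·area = 16  (B↔C swapped to make it positive)
  edge (10, 4)→(10, 8): d=(0,4) right/bottom  bias=-1
  edge (10, 8)→(6, 4): d=(-4,-4) top-left  bias=+0
  edge (6, 4)→(10, 4): d=(4,0) top-left  bias=+0
    (1,0)@(3, 1): e=[28,0,-12] → ·  [on edge]
    (2,1)@(5, 3): e=[20,0,-4] → ·  [on edge]
    (3,2)@(7, 5): e=[12,0,4] → #  [on edge]
    (4,2)@(9, 5): e=[4,8,4] → #
    (5,2)@(11, 5): e=[-4,16,4] → ·
    (3,3)@(7, 7): e=[12,-8,12] → ·
    (4,3)@(9, 7): e=[4,0,12] → #  [on edge]
    (5,3)@(11, 7): e=[-4,8,12] → ·
    (4,4)@(9, 9): e=[4,-8,20] → ·
    (5,4)@(11, 9): e=[-4,0,20] → ·  [on edge]
  covered (3 px):
    · · · · · ·
    · · · · · ·
    · · · # # ·
    · · · · # ·
    · · · · · ·
    · · · · · ·
    · · · · · ·
    · · · · · ·
    · · · · · ·
T2:
  2·area = 8  (B↔C swapped to make it positive)
  edge (7, 6)→(10, 2): d=(3,-4) top-left  bias=+0
  edge (10, 2)→(12, 2): d=(2,0) top-left  bias=+0
  edge (12, 2)→(7, 6): d=(-5,4) right/bottom  bias=-1
  covered (0 px):
    · · · · · ·
    · · · · · ·
    · · · · · ·
    · · · · · ·
    · · · · · ·
    · · · · · ·
    · · · · · ·
    · · · · · ·
    · · · · · ·
T3:
  2·area = 124  (B↔C swapped to make it positive)
  edge (0, 8)→(11, 0): d=(11,-8) top-left  bias=+0
  edge (11, 0)→(10, 12): d=(-1,12) right/bottom  bias=-1
  edge (10, 12)→(0, 8): d=(-10,-4) top-left  bias=+0
    (3,1)@(7, 3): e=[1,45,78] → #
    (4,1)@(9, 3): e=[17,21,86] → #
    (5,1)@(11, 3): e=[33,-3,94] → ·
    (2,2)@(5, 5): e=[7,67,50] → #
    (5,2)@(11, 5): e=[55,-5,74] → ·
    (1,3)@(3, 7): e=[13,89,22] → #
    (5,3)@(11, 7): e=[77,-7,54] → ·
    (1,4)@(3, 9): e=[35,87,2] → #
    (5,4)@(11, 9): e=[99,-9,34] → ·
    (1,5)@(3, 11): e=[57,85,-18] → ·
    (2,5)@(5, 11): e=[73,61,-10] → ·
    (3,5)@(7, 11): e=[89,37,-2] → ·
  covered (14 px):
    · · · · · ·
    · · · # # ·
    · · # # # ·
    · # # # # ·
    · # # # # ·
    · · · · # ·
    · · · · · ·
    · · · · · ·
    · · · · · ·

Answer: [[3,2],[4,2],[4,3]]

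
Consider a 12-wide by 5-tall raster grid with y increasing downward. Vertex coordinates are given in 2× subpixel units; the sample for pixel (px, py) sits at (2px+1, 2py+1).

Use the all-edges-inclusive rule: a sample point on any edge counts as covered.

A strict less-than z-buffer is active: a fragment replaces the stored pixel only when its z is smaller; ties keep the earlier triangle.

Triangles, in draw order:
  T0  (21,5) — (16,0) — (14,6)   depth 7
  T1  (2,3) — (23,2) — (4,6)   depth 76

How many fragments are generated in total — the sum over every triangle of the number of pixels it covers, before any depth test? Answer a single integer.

T0:
  2·area = 40  (B↔C swapped to make it positive)
  edge (21, 5)→(14, 6): d=(-7,1) inclusive
  edge (14, 6)→(16, 0): d=(2,-6) inclusive
  edge (16, 0)→(21, 5): d=(5,5) inclusive
    (8,0)@(17, 1): e=[32,8,0] → █  [on edge]
    (9,0)@(19, 1): e=[30,20,-10] → ·
    (7,1)@(15, 3): e=[20,0,20] → █  [on edge]
    (9,1)@(19, 3): e=[16,24,0] → █  [on edge]
    (10,1)@(21, 3): e=[14,36,-10] → ·
    (7,2)@(15, 5): e=[6,4,30] → █
    (10,2)@(21, 5): e=[0,40,0] → █  [on edge]
    (11,2)@(23, 5): e=[-2,52,-10] → ·
    (3,3)@(7, 7): e=[0,-40,80] → ·  [on edge]
    (7,3)@(15, 7): e=[-8,8,40] → ·
    (8,3)@(17, 7): e=[-10,20,30] → ·
    (9,3)@(19, 7): e=[-12,32,20] → ·
    (11,3)@(23, 7): e=[-16,56,0] → ·  [on edge]
    (6,4)@(13, 9): e=[-20,0,60] → ·  [on edge]
  covered (8 px):
    · · · · · · · · █ · · ·
    · · · · · · · █ █ █ · ·
    · · · · · · · █ █ █ █ ·
    · · · · · · · · · · · ·
    · · · · · · · · · · · ·
T1:
  2·area = 65
  edge (2, 3)→(23, 2): d=(21,-1) inclusive
  edge (23, 2)→(4, 6): d=(-19,4) inclusive
  edge (4, 6)→(2, 3): d=(-2,-3) inclusive
    (1,1)@(3, 3): e=[1,61,3] → █
    (2,1)@(5, 3): e=[3,53,9] → █
    (3,1)@(7, 3): e=[5,45,15] → █
    (4,1)@(9, 3): e=[7,37,21] → █
    (5,1)@(11, 3): e=[9,29,27] → █
    (6,1)@(13, 3): e=[11,21,33] → █
    (7,1)@(15, 3): e=[13,13,39] → █
    (8,1)@(17, 3): e=[15,5,45] → █
    (9,1)@(19, 3): e=[17,-3,51] → ·
    (1,2)@(3, 5): e=[43,23,-1] → ·
    (2,2)@(5, 5): e=[45,15,5] → █
    (4,2)@(9, 5): e=[49,-1,17] → ·
  covered (10 px):
    · · · · · · · · · · · ·
    · █ █ █ █ █ █ █ █ · · ·
    · · █ █ · · · · · · · ·
    · · · · · · · · · · · ·
    · · · · · · · · · · · ·

Final: 18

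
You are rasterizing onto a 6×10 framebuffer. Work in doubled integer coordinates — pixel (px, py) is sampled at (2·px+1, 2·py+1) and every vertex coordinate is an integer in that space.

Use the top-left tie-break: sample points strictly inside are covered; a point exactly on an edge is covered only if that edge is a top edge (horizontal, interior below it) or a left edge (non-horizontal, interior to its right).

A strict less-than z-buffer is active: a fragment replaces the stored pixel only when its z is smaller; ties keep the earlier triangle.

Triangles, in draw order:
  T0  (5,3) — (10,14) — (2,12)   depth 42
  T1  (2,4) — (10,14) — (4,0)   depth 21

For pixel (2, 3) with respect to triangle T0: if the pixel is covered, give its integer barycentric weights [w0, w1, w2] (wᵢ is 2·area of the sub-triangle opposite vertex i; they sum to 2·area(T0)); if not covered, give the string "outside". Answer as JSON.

T0:
  2·area = 78
  edge (5, 3)→(10, 14): d=(5,11) right/bottom  bias=-1
  edge (10, 14)→(2, 12): d=(-8,-2) top-left  bias=+0
  edge (2, 12)→(5, 3): d=(3,-9) top-left  bias=+0
    (2,1)@(5, 3): e=[0,78,0] → .  [on edge]
    (2,2)@(5, 5): e=[10,62,6] → X
    (3,2)@(7, 5): e=[-12,66,24] → .
    (2,3)@(5, 7): e=[20,46,12] → X
    (3,3)@(7, 7): e=[-2,50,30] → .
    (1,4)@(3, 9): e=[52,26,0] → X  [on edge]
    (3,4)@(7, 9): e=[8,34,36] → X
    (4,4)@(9, 9): e=[-14,38,54] → .
    (1,5)@(3, 11): e=[62,10,6] → X
    (4,5)@(9, 11): e=[-4,22,60] → .
    (1,6)@(3, 13): e=[72,-6,12] → .
    (2,6)@(5, 13): e=[50,-2,30] → .
    (0,7)@(1, 15): e=[104,-26,0] → .  [on edge]
  covered (10 px):
    . . . . . .
    . . . . . .
    . . X . . .
    . . X . . .
    . X X X . .
    . X X X . .
    . . . X X .
    . . . . . .
    . . . . . .
    . . . . . .
T1:
  2·area = 52  (B↔C swapped to make it positive)
  edge (2, 4)→(4, 0): d=(2,-4) top-left  bias=+0
  edge (4, 0)→(10, 14): d=(6,14) right/bottom  bias=-1
  edge (10, 14)→(2, 4): d=(-8,-10) top-left  bias=+0
    (1,1)@(3, 3): e=[2,32,18] → X
    (2,1)@(5, 3): e=[10,4,38] → X
    (3,1)@(7, 3): e=[18,-24,58] → .
    (1,2)@(3, 5): e=[6,44,2] → X
    (3,2)@(7, 5): e=[22,-12,42] → .
    (1,3)@(3, 7): e=[10,56,-14] → .
    (2,3)@(5, 7): e=[18,28,6] → X
    (3,3)@(7, 7): e=[26,0,26] → .  [on edge]
    (2,4)@(5, 9): e=[22,40,-10] → .
    (3,4)@(7, 9): e=[30,12,10] → X
    (4,4)@(9, 9): e=[38,-16,30] → .
    (3,5)@(7, 11): e=[34,24,-6] → .
  covered (6 px):
    . . . . . .
    . X X . . .
    . X X . . .
    . . X . . .
    . . . X . .
    . . . . . .
    . . . . . .
    . . . . . .
    . . . . . .
    . . . . . .

Final: [46,12,20]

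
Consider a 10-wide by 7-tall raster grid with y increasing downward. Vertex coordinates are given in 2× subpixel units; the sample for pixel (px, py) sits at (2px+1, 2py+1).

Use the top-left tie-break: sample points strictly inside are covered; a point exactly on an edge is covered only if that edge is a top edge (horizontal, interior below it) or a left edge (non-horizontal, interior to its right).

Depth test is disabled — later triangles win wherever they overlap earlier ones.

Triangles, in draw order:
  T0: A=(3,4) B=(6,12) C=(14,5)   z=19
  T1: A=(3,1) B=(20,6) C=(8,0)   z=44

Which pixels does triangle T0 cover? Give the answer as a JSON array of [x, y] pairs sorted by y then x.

T0:
  2·area = 85  (B↔C swapped to make it positive)
  edge (3, 4)→(14, 5): d=(11,1) right/bottom  bias=-1
  edge (14, 5)→(6, 12): d=(-8,7) right/bottom  bias=-1
  edge (6, 12)→(3, 4): d=(-3,-8) top-left  bias=+0
    (2,2)@(5, 5): e=[9,63,13] → #
    (3,2)@(7, 5): e=[7,49,29] → #
    (4,2)@(9, 5): e=[5,35,45] → #
    (5,2)@(11, 5): e=[3,21,61] → #
    (6,2)@(13, 5): e=[1,7,77] → #
    (7,2)@(15, 5): e=[-1,-7,93] → ·
    (2,3)@(5, 7): e=[31,47,7] → #
    (6,3)@(13, 7): e=[23,-9,71] → ·
    (2,4)@(5, 9): e=[53,31,1] → #
    (5,4)@(11, 9): e=[47,-11,49] → ·
    (2,5)@(5, 11): e=[75,15,-5] → ·
    (3,5)@(7, 11): e=[73,1,11] → #
  covered (13 px):
    · · · · · · · · · ·
    · · · · · · · · · ·
    · · # # # # # · · ·
    · · # # # # · · · ·
    · · # # # · · · · ·
    · · · # · · · · · ·
    · · · · · · · · · ·
T1:
  2·area = 42  (B↔C swapped to make it positive)
  edge (3, 1)→(8, 0): d=(5,-1) top-left  bias=+0
  edge (8, 0)→(20, 6): d=(12,6) right/bottom  bias=-1
  edge (20, 6)→(3, 1): d=(-17,-5) top-left  bias=+0
    (1,0)@(3, 1): e=[0,42,0] → #  [on edge]
    (2,0)@(5, 1): e=[2,30,10] → #
    (3,0)@(7, 1): e=[4,18,20] → #
    (4,0)@(9, 1): e=[6,6,30] → #
    (5,0)@(11, 1): e=[8,-6,40] → ·
    (1,1)@(3, 3): e=[10,66,-34] → ·
    (2,1)@(5, 3): e=[12,54,-24] → ·
    (3,1)@(7, 3): e=[14,42,-14] → ·
    (4,1)@(9, 3): e=[16,30,-4] → ·
    (5,1)@(11, 3): e=[18,18,6] → #
    (6,1)@(13, 3): e=[20,6,16] → #
    (7,1)@(15, 3): e=[22,-6,26] → ·
  covered (7 px):
    · # # # # · · · · ·
    · · · · · # # · · ·
    · · · · · · · · # ·
    · · · · · · · · · ·
    · · · · · · · · · ·
    · · · · · · · · · ·
    · · · · · · · · · ·

Final: [[2,2],[3,2],[4,2],[5,2],[6,2],[2,3],[3,3],[4,3],[5,3],[2,4],[3,4],[4,4],[3,5]]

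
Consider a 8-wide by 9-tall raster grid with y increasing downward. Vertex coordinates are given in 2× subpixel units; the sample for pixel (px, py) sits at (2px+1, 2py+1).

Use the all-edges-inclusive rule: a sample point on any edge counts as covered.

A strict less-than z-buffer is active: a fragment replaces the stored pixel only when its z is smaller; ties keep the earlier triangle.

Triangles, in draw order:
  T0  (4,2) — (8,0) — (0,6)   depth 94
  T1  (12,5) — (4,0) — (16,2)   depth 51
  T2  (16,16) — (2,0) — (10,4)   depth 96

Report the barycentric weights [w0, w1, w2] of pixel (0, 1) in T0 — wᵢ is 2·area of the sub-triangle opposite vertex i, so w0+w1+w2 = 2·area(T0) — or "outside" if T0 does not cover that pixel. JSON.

T0:
  2·area = 8
  edge (4, 2)→(8, 0): d=(4,-2) inclusive
  edge (8, 0)→(0, 6): d=(-8,6) inclusive
  edge (0, 6)→(4, 2): d=(4,-4) inclusive
    (2,0)@(5, 1): e=[-2,10,0] → .  [on edge]
    (1,1)@(3, 3): e=[2,6,0] → X  [on edge]
    (2,1)@(5, 3): e=[6,-6,8] → .
    (0,2)@(1, 5): e=[6,2,0] → X  [on edge]
    (1,2)@(3, 5): e=[10,-10,8] → .
    (0,3)@(1, 7): e=[14,-14,8] → .
  covered (2 px):
    . . . . . . . .
    . X . . . . . .
    X . . . . . . .
    . . . . . . . .
    . . . . . . . .
    . . . . . . . .
    . . . . . . . .
    . . . . . . . .
    . . . . . . . .
T1:
  2·area = 44
  edge (12, 5)→(4, 0): d=(-8,-5) inclusive
  edge (4, 0)→(16, 2): d=(12,2) inclusive
  edge (16, 2)→(12, 5): d=(-4,3) inclusive
    (3,0)@(7, 1): e=[7,6,31] → X
    (4,0)@(9, 1): e=[17,2,25] → X
    (5,0)@(11, 1): e=[27,-2,19] → .
    (3,1)@(7, 3): e=[-9,30,23] → .
    (4,1)@(9, 3): e=[1,26,17] → X
    (5,1)@(11, 3): e=[11,22,11] → X
    (6,1)@(13, 3): e=[21,18,5] → X
    (7,1)@(15, 3): e=[31,14,-1] → .
    (4,2)@(9, 5): e=[-15,50,9] → .
    (5,2)@(11, 5): e=[-5,46,3] → .
    (6,2)@(13, 5): e=[5,42,-3] → .
  covered (5 px):
    . . . X X . . .
    . . . . X X X .
    . . . . . . . .
    . . . . . . . .
    . . . . . . . .
    . . . . . . . .
    . . . . . . . .
    . . . . . . . .
    . . . . . . . .
T2:
  2·area = 72
  edge (16, 16)→(2, 0): d=(-14,-16) inclusive
  edge (2, 0)→(10, 4): d=(8,4) inclusive
  edge (10, 4)→(16, 16): d=(6,12) inclusive
    (1,0)@(3, 1): e=[2,4,66] → X
    (2,0)@(5, 1): e=[34,-4,42] → .
    (1,1)@(3, 3): e=[-26,20,78] → .
    (2,1)@(5, 3): e=[6,12,54] → X
    (3,1)@(7, 3): e=[38,4,30] → X
    (4,1)@(9, 3): e=[70,-4,6] → .
    (2,2)@(5, 5): e=[-22,28,66] → .
    (3,2)@(7, 5): e=[10,20,42] → X
    (4,2)@(9, 5): e=[42,12,18] → X
    (5,2)@(11, 5): e=[74,4,-6] → .
    (3,3)@(7, 7): e=[-18,36,54] → .
    (4,3)@(9, 7): e=[14,28,30] → X
  covered (9 px):
    . X . . . . . .
    . . X X . . . .
    . . . X X . . .
    . . . . X X . .
    . . . . . X . .
    . . . . . . X .
    . . . . . . . .
    . . . . . . . .
    . . . . . . . .

Final: "outside"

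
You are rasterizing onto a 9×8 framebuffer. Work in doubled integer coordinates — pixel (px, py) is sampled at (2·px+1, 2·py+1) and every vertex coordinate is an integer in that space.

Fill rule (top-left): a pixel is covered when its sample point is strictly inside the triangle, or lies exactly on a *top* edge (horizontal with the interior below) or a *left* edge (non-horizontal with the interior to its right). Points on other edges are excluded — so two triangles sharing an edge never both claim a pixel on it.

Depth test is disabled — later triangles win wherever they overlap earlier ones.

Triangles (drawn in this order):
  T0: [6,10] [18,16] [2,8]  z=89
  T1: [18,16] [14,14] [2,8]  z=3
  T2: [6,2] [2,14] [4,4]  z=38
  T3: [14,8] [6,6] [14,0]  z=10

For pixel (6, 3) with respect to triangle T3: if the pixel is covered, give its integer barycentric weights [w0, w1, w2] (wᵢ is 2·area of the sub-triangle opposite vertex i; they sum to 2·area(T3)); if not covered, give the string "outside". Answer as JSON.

T0:
  degenerate (2·area = 0) — covers nothing
T1:
  degenerate (2·area = 0) — covers nothing
T2:
  2·area = 16
  edge (6, 2)→(2, 14): d=(-4,12) right/bottom  bias=-1
  edge (2, 14)→(4, 4): d=(2,-10) top-left  bias=+0
  edge (4, 4)→(6, 2): d=(2,-2) top-left  bias=+0
    (3,0)@(7, 1): e=[-8,24,0] → ·  [on edge]
    (2,1)@(5, 3): e=[8,8,0] → █  [on edge]
    (3,1)@(7, 3): e=[-16,28,4] → ·
    (1,2)@(3, 5): e=[24,-8,0] → ·  [on edge]
    (2,2)@(5, 5): e=[0,12,4] → ·  [on edge]
    (0,3)@(1, 7): e=[40,-24,0] → ·  [on edge]
    (1,4)@(3, 9): e=[8,0,8] → █  [on edge]
    (2,4)@(5, 9): e=[-16,20,12] → ·
    (1,5)@(3, 11): e=[0,4,12] → ·  [on edge]
  covered (2 px):
    · · · · · · · · ·
    · · █ · · · · · ·
    · · · · · · · · ·
    · · · · · · · · ·
    · █ · · · · · · ·
    · · · · · · · · ·
    · · · · · · · · ·
    · · · · · · · · ·
T3:
  2·area = 64
  edge (14, 8)→(6, 6): d=(-8,-2) top-left  bias=+0
  edge (6, 6)→(14, 0): d=(8,-6) top-left  bias=+0
  edge (14, 0)→(14, 8): d=(0,8) right/bottom  bias=-1
    (6,0)@(13, 1): e=[54,2,8] → █
    (7,0)@(15, 1): e=[58,14,-8] → ·
    (5,1)@(11, 3): e=[34,6,24] → █
    (7,1)@(15, 3): e=[42,30,-8] → ·
    (4,2)@(9, 5): e=[14,10,40] → █
    (7,2)@(15, 5): e=[26,46,-8] → ·
    (4,3)@(9, 7): e=[-2,26,40] → ·
    (5,3)@(11, 7): e=[2,38,24] → █
    (7,3)@(15, 7): e=[10,62,-8] → ·
    (5,4)@(11, 9): e=[-14,54,24] → ·
    (6,4)@(13, 9): e=[-10,66,8] → ·
  covered (8 px):
    · · · · · · █ · ·
    · · · · · █ █ · ·
    · · · · █ █ █ · ·
    · · · · · █ █ · ·
    · · · · · · · · ·
    · · · · · · · · ·
    · · · · · · · · ·
    · · · · · · · · ·

Result: [50,8,6]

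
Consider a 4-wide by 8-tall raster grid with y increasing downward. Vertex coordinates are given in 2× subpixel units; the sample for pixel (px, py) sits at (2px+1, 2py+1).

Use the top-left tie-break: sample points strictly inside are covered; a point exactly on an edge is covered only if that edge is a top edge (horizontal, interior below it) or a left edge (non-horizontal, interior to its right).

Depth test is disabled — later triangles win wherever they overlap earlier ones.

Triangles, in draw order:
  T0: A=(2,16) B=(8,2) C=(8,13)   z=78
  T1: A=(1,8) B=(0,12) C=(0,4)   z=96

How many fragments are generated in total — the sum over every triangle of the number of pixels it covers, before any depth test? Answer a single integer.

T0:
  2·area = 66
  edge (2, 16)→(8, 2): d=(6,-14) top-left  bias=+0
  edge (8, 2)→(8, 13): d=(0,11) right/bottom  bias=-1
  edge (8, 13)→(2, 16): d=(-6,3) right/bottom  bias=-1
    (3,2)@(7, 5): e=[4,11,51] → #
    (3,3)@(7, 7): e=[16,11,39] → #
    (2,4)@(5, 9): e=[0,33,33] → #  [on edge]
    (2,5)@(5, 11): e=[12,33,21] → #
    (2,6)@(5, 13): e=[24,33,9] → #
    (1,7)@(3, 15): e=[8,55,3] → #
    (2,7)@(5, 15): e=[36,33,-3] → ·
    (3,7)@(7, 15): e=[64,11,-9] → ·
  covered (9 px):
    · · · ·
    · · · ·
    · · · #
    · · · #
    · · # #
    · · # #
    · · # #
    · # · ·
T1:
  2·area = 8
  edge (1, 8)→(0, 12): d=(-1,4) right/bottom  bias=-1
  edge (0, 12)→(0, 4): d=(0,-8) top-left  bias=+0
  edge (0, 4)→(1, 8): d=(1,4) right/bottom  bias=-1
  covered (0 px):
    · · · ·
    · · · ·
    · · · ·
    · · · ·
    · · · ·
    · · · ·
    · · · ·
    · · · ·

Final: 9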